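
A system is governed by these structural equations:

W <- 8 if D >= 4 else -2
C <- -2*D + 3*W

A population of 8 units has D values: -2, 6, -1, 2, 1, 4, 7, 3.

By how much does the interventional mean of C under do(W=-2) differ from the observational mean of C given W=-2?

-3.8

Under do(W=-2), W's equation is replaced by W=-2 for every unit. Per-unit C: -2, -18, -4, -10, -8, -14, -20, -12. Mean = -11.
Conditioning on W=-2 selects the 5 unit(s) with D ∈ {-2, -1, 2, 1, 3}. Their C values: -2, -4, -10, -8, -12. Mean = -7.2.
Difference = -11 − (-7.2) = -3.8.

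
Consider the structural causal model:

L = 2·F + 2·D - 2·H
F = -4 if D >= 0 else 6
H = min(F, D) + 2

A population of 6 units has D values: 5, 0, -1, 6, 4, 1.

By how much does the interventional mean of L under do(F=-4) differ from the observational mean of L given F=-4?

do(F=-4) breaks F's dependence on D. With F=-4 fixed, L across the units is 6, -4, -6, 8, 4, -2, mean 1.
E[L|F=-4] averages over only the 5 units with F=-4 (D = 5, 0, 6, 4, 1): L = 6, -4, 8, 4, -2, mean 2.4.
Difference = 1 − 2.4 = -1.4.

-1.4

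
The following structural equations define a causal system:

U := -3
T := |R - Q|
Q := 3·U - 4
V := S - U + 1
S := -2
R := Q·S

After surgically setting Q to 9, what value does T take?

Under do(Q=9), the mechanism Q := 3·U - 4 is discarded; Q is fixed at 9.
R = Q·S  [with Q=9, S=-2]  = -18
T = |R - Q|  [with R=-18, Q=9]  = 27

27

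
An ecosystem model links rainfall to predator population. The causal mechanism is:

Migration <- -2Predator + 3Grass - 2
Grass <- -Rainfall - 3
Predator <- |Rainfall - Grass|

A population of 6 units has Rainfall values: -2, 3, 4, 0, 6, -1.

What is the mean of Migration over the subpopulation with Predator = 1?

Conditioning on Predator=1 selects the 2 unit(s) with Rainfall ∈ {-2, -1}. Their Migration values: -7, -10. Mean = -8.5.

-8.5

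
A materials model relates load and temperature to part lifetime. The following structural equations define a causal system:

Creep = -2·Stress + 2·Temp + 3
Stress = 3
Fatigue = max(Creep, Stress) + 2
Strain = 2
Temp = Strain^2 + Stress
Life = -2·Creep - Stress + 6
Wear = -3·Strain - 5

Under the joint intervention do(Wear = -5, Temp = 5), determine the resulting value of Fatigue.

The joint intervention fixes Wear = -5, Temp = 5, removing each variable's own equation.
Creep = -2·Stress + 2·Temp + 3  [with Stress=3, Temp=5]  = 7
Fatigue = max(Creep, Stress) + 2  [with Creep=7, Stress=3]  = 9

9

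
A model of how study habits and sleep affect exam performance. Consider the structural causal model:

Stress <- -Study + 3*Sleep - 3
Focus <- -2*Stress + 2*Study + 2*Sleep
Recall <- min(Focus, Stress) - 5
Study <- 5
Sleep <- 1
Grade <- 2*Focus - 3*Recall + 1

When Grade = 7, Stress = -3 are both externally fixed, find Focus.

18

Under do(Grade = 7, Stress = -3), each intervened variable's structural equation is replaced by its fixed value.
Focus = -2*Stress + 2*Study + 2*Sleep  [with Stress=-3, Study=5, Sleep=1]  = 18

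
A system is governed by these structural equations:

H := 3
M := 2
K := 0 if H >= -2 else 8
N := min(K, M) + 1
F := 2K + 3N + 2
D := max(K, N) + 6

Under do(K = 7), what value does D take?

The intervention breaks the incoming arrows to K: K := 0 if H >= -2 else 8 no longer applies, and K = 7.
N = min(K, M) + 1  [with K=7, M=2]  = 3
D = max(K, N) + 6  [with K=7, N=3]  = 13

13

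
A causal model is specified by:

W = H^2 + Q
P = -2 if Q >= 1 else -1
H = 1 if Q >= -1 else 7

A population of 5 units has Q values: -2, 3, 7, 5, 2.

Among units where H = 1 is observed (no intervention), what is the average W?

E[W|H=1] averages over only the 4 units with H=1 (Q = 3, 7, 5, 2): W = 4, 8, 6, 3, mean 5.25.

5.25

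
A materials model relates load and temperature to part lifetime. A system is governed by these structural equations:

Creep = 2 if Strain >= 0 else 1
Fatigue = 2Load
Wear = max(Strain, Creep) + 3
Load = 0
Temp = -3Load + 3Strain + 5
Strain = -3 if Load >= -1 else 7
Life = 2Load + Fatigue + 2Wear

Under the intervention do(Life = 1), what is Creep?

1

Under do(Life=1), the mechanism Life = 2Load + Fatigue + 2Wear is discarded; Life is fixed at 1.
Since Creep is not a descendant of the intervened variable, it is unaffected.
Strain = -3 if Load >= -1 else 7  [with Load=0]  = -3
Creep = 2 if Strain >= 0 else 1  [with Strain=-3]  = 1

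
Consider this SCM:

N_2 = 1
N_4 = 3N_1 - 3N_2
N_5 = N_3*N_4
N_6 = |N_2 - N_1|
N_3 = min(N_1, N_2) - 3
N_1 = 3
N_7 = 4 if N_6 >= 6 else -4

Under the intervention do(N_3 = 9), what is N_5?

do(N_3=9) replaces the equation N_3 = min(N_1, N_2) - 3 with the constant N_3 = 9.
N_4 = 3N_1 - 3N_2  [with N_1=3, N_2=1]  = 6
N_5 = N_3*N_4  [with N_3=9, N_4=6]  = 54

54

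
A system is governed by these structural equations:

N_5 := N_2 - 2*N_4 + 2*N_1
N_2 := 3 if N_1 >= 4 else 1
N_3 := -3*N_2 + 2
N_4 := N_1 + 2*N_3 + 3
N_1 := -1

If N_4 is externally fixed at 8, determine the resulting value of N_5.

Intervening sets N_4 = 8 and removes its equation (N_4 := N_1 + 2*N_3 + 3).
N_2 = 3 if N_1 >= 4 else 1  [with N_1=-1]  = 1
N_5 = N_2 - 2*N_4 + 2*N_1  [with N_2=1, N_4=8, N_1=-1]  = -17

-17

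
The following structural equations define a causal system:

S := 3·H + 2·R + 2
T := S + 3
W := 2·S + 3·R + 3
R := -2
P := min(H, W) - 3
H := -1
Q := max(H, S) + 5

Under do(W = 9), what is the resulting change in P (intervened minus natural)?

12

Under do(W=9), the mechanism W := 2·S + 3·R + 3 is discarded; W is fixed at 9.
P = min(H, W) - 3  [with H=-1, W=9]  = -4
Without intervention: S = 3·H + 2·R + 2  [with H=-1, R=-2]  = -5; W = 2·S + 3·R + 3  [with S=-5, R=-2]  = -13; P = min(H, W) - 3  [with H=-1, W=-13]  = -16.
Change = -4 − (-16) = 12.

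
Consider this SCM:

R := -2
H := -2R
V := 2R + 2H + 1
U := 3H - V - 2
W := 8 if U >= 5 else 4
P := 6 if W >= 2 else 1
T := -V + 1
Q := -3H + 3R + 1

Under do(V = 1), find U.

9

The intervention breaks the incoming arrows to V: V := 2R + 2H + 1 no longer applies, and V = 1.
H = -2R  [with R=-2]  = 4
U = 3H - V - 2  [with H=4, V=1]  = 9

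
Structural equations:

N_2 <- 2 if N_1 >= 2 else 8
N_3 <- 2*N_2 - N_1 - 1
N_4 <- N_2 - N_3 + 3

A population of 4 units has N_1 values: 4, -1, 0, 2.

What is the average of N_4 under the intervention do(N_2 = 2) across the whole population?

Under do(N_2=2), N_2's equation is replaced by N_2=2 for every unit. Per-unit N_4: 6, 1, 2, 4. Mean = 3.25.

3.25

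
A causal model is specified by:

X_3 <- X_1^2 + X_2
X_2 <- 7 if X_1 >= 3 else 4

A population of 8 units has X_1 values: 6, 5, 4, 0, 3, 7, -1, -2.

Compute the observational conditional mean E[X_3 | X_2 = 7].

34

Observing X_2=7 restricts to units where X_2's equation naturally yields 7: X_1 ∈ {6, 5, 4, 3, 7}. In that subpopulation X_3 = 43, 32, 23, 16, 56, mean 34.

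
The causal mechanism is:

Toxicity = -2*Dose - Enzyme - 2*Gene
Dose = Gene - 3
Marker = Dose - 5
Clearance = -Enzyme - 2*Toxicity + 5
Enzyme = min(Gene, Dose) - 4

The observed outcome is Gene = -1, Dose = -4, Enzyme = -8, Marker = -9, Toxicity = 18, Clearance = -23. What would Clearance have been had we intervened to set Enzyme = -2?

-17

The intervention breaks the incoming arrows to Enzyme: Enzyme = min(Gene, Dose) - 4 no longer applies, and Enzyme = -2.
Dose = Gene - 3  [with Gene=-1]  = -4
Toxicity = -2*Dose - Enzyme - 2*Gene  [with Dose=-4, Enzyme=-2, Gene=-1]  = 12
Clearance = -Enzyme - 2*Toxicity + 5  [with Enzyme=-2, Toxicity=12]  = -17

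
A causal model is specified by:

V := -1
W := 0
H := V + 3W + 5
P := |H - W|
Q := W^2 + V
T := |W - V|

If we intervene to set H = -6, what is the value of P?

6

The intervention breaks the incoming arrows to H: H := V + 3W + 5 no longer applies, and H = -6.
P = |H - W|  [with H=-6, W=0]  = 6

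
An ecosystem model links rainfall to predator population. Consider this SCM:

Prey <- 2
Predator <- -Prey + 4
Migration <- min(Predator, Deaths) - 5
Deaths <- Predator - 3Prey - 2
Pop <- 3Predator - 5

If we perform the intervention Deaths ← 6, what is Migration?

The intervention breaks the incoming arrows to Deaths: Deaths <- Predator - 3Prey - 2 no longer applies, and Deaths = 6.
Predator = -Prey + 4  [with Prey=2]  = 2
Migration = min(Predator, Deaths) - 5  [with Predator=2, Deaths=6]  = -3

-3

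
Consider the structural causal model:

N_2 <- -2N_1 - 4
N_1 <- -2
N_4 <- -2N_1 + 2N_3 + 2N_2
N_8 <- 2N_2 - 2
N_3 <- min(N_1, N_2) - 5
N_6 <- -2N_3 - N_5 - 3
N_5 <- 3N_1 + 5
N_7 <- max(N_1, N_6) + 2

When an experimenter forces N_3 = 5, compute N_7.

The intervention breaks the incoming arrows to N_3: N_3 <- min(N_1, N_2) - 5 no longer applies, and N_3 = 5.
N_5 = 3N_1 + 5  [with N_1=-2]  = -1
N_6 = -2N_3 - N_5 - 3  [with N_3=5, N_5=-1]  = -12
N_7 = max(N_1, N_6) + 2  [with N_1=-2, N_6=-12]  = 0

0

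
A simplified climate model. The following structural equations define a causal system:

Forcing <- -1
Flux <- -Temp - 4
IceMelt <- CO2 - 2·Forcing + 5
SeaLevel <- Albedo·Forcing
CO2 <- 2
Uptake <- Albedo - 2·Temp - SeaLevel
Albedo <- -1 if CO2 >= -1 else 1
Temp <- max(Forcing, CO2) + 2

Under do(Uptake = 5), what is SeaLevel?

1

The intervention breaks the incoming arrows to Uptake: Uptake <- Albedo - 2·Temp - SeaLevel no longer applies, and Uptake = 5.
SeaLevel is not downstream of the intervention, so its value is determined by the original equations.
Albedo = -1 if CO2 >= -1 else 1  [with CO2=2]  = -1
SeaLevel = Albedo·Forcing  [with Albedo=-1, Forcing=-1]  = 1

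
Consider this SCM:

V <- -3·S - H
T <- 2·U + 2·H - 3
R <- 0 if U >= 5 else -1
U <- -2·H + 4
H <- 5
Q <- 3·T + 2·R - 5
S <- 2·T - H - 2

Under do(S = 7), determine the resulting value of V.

-26

The intervention breaks the incoming arrows to S: S <- 2·T - H - 2 no longer applies, and S = 7.
V = -3·S - H  [with S=7, H=5]  = -26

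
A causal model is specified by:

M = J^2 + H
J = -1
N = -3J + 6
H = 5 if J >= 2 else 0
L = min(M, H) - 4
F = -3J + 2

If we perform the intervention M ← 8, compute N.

Under do(M=8), the mechanism M = J^2 + H is discarded; M is fixed at 8.
Since N is not a descendant of the intervened variable, it is unaffected.
N = -3J + 6  [with J=-1]  = 9

9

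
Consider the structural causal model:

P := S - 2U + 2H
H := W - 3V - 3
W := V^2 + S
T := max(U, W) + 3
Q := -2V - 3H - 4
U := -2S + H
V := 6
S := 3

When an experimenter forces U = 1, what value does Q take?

-70

do(U=1) replaces the equation U := -2S + H with the constant U = 1.
Q is not downstream of the intervention, so its value is determined by the original equations.
W = V^2 + S  [with V=6, S=3]  = 39
H = W - 3V - 3  [with W=39, V=6]  = 18
Q = -2V - 3H - 4  [with V=6, H=18]  = -70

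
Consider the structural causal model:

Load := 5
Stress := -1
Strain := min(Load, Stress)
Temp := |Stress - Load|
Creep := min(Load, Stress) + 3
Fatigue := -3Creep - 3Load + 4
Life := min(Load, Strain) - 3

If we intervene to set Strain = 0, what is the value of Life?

The intervention breaks the incoming arrows to Strain: Strain := min(Load, Stress) no longer applies, and Strain = 0.
Life = min(Load, Strain) - 3  [with Load=5, Strain=0]  = -3

-3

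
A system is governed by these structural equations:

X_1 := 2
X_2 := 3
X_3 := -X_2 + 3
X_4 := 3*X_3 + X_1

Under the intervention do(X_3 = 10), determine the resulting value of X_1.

2

Under do(X_3=10), the mechanism X_3 := -X_2 + 3 is discarded; X_3 is fixed at 10.
X_1 is not downstream of the intervention, so its value is determined by the original equations.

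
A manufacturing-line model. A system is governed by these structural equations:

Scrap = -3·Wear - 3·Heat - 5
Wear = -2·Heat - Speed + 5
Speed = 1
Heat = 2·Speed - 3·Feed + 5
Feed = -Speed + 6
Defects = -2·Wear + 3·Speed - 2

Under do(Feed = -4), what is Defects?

69

do(Feed=-4) replaces the equation Feed = -Speed + 6 with the constant Feed = -4.
Heat = 2·Speed - 3·Feed + 5  [with Speed=1, Feed=-4]  = 19
Wear = -2·Heat - Speed + 5  [with Heat=19, Speed=1]  = -34
Defects = -2·Wear + 3·Speed - 2  [with Wear=-34, Speed=1]  = 69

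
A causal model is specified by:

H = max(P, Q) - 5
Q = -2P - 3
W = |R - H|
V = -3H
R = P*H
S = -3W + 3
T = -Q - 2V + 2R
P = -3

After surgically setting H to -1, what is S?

-9

The intervention breaks the incoming arrows to H: H = max(P, Q) - 5 no longer applies, and H = -1.
R = P*H  [with P=-3, H=-1]  = 3
W = |R - H|  [with R=3, H=-1]  = 4
S = -3W + 3  [with W=4]  = -9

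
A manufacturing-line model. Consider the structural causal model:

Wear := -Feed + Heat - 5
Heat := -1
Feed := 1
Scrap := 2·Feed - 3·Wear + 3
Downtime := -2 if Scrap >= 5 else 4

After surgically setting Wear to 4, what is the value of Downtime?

do(Wear=4) replaces the equation Wear := -Feed + Heat - 5 with the constant Wear = 4.
Scrap = 2·Feed - 3·Wear + 3  [with Feed=1, Wear=4]  = -7
Downtime = -2 if Scrap >= 5 else 4  [with Scrap=-7]  = 4

4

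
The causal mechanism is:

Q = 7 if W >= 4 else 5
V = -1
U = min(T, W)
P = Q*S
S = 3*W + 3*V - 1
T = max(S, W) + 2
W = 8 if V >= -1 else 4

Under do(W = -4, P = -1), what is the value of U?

Setting W = -4, P = -1 by intervention discards those variables' equations.
S = 3*W + 3*V - 1  [with W=-4, V=-1]  = -16
T = max(S, W) + 2  [with S=-16, W=-4]  = -2
U = min(T, W)  [with T=-2, W=-4]  = -4

-4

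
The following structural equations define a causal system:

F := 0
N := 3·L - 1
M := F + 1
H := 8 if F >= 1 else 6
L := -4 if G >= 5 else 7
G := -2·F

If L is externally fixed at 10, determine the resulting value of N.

The intervention breaks the incoming arrows to L: L := -4 if G >= 5 else 7 no longer applies, and L = 10.
N = 3·L - 1  [with L=10]  = 29

29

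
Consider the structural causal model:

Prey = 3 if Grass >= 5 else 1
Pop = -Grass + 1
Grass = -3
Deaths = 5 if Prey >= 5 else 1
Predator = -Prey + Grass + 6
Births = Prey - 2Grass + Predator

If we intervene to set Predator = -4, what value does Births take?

3

The intervention breaks the incoming arrows to Predator: Predator = -Prey + Grass + 6 no longer applies, and Predator = -4.
Prey = 3 if Grass >= 5 else 1  [with Grass=-3]  = 1
Births = Prey - 2Grass + Predator  [with Prey=1, Grass=-3, Predator=-4]  = 3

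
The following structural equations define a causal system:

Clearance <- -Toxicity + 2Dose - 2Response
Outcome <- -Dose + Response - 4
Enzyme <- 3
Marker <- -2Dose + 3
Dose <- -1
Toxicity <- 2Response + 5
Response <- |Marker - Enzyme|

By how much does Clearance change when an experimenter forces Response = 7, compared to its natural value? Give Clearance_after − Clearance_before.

Under do(Response=7), the mechanism Response <- |Marker - Enzyme| is discarded; Response is fixed at 7.
Toxicity = 2Response + 5  [with Response=7]  = 19
Clearance = -Toxicity + 2Dose - 2Response  [with Toxicity=19, Dose=-1, Response=7]  = -35
Without intervention: Marker = -2Dose + 3  [with Dose=-1]  = 5; Response = |Marker - Enzyme|  [with Marker=5, Enzyme=3]  = 2; Toxicity = 2Response + 5  [with Response=2]  = 9; Clearance = -Toxicity + 2Dose - 2Response  [with Toxicity=9, Dose=-1, Response=2]  = -15.
Change = -35 − (-15) = -20.

-20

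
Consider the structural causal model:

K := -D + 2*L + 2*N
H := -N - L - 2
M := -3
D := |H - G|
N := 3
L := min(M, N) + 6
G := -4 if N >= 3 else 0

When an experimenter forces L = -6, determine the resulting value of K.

-11

The intervention breaks the incoming arrows to L: L := min(M, N) + 6 no longer applies, and L = -6.
H = -N - L - 2  [with N=3, L=-6]  = 1
G = -4 if N >= 3 else 0  [with N=3]  = -4
D = |H - G|  [with H=1, G=-4]  = 5
K = -D + 2*L + 2*N  [with D=5, L=-6, N=3]  = -11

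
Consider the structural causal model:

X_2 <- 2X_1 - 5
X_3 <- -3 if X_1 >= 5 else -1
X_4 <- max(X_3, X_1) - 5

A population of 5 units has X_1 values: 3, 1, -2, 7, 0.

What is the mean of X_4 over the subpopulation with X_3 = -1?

Conditioning on X_3=-1 selects the 4 unit(s) with X_1 ∈ {3, 1, -2, 0}. Their X_4 values: -2, -4, -6, -5. Mean = -4.25.

-4.25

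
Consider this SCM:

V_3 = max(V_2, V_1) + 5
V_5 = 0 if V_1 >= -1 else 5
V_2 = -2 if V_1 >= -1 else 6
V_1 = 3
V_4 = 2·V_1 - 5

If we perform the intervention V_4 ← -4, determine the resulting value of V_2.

The intervention breaks the incoming arrows to V_4: V_4 = 2·V_1 - 5 no longer applies, and V_4 = -4.
Since V_2 is not a descendant of the intervened variable, it is unaffected.
V_2 = -2 if V_1 >= -1 else 6  [with V_1=3]  = -2

-2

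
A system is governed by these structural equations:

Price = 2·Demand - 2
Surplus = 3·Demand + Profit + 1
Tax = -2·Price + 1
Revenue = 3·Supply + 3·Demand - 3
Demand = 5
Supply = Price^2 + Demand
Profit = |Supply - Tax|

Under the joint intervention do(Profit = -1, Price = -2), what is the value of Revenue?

39

Under do(Profit = -1, Price = -2), each intervened variable's structural equation is replaced by its fixed value.
Supply = Price^2 + Demand  [with Price=-2, Demand=5]  = 9
Revenue = 3·Supply + 3·Demand - 3  [with Supply=9, Demand=5]  = 39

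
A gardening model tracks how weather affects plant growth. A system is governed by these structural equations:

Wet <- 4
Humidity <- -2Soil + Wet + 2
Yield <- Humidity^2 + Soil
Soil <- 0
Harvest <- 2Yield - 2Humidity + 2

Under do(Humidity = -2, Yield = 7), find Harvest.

Setting Humidity = -2, Yield = 7 by intervention discards those variables' equations.
Harvest = 2Yield - 2Humidity + 2  [with Yield=7, Humidity=-2]  = 20

20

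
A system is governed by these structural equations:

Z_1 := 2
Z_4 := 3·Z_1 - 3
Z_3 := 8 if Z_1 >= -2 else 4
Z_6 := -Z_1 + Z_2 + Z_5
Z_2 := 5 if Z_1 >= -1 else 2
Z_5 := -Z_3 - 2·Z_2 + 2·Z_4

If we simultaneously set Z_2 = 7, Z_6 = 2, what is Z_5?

Setting Z_2 = 7, Z_6 = 2 by intervention discards those variables' equations.
Z_3 = 8 if Z_1 >= -2 else 4  [with Z_1=2]  = 8
Z_4 = 3·Z_1 - 3  [with Z_1=2]  = 3
Z_5 = -Z_3 - 2·Z_2 + 2·Z_4  [with Z_3=8, Z_2=7, Z_4=3]  = -16

-16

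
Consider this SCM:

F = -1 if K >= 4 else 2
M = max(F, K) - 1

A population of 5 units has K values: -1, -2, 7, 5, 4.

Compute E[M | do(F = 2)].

Every unit gets F=2 under the intervention. M values become 1, 1, 6, 4, 3; E[M|do(F=2)] = 3.

3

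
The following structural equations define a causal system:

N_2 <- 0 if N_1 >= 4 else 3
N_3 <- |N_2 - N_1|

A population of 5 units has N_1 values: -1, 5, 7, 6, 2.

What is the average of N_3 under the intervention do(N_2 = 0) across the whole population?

do(N_2=0) breaks N_2's dependence on N_1. With N_2=0 fixed, N_3 across the units is 1, 5, 7, 6, 2, mean 4.2.

4.2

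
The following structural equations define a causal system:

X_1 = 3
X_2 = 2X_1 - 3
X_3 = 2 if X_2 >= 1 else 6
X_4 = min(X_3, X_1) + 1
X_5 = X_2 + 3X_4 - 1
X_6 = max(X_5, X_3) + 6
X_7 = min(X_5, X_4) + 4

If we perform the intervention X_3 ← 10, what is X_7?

8

The intervention breaks the incoming arrows to X_3: X_3 = 2 if X_2 >= 1 else 6 no longer applies, and X_3 = 10.
X_2 = 2X_1 - 3  [with X_1=3]  = 3
X_4 = min(X_3, X_1) + 1  [with X_3=10, X_1=3]  = 4
X_5 = X_2 + 3X_4 - 1  [with X_2=3, X_4=4]  = 14
X_7 = min(X_5, X_4) + 4  [with X_5=14, X_4=4]  = 8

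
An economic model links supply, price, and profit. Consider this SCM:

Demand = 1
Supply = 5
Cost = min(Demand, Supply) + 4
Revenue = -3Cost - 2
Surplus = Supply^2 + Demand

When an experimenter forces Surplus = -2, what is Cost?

do(Surplus=-2) replaces the equation Surplus = Supply^2 + Demand with the constant Surplus = -2.
Cost is not downstream of the intervention, so its value is determined by the original equations.
Cost = min(Demand, Supply) + 4  [with Demand=1, Supply=5]  = 5

5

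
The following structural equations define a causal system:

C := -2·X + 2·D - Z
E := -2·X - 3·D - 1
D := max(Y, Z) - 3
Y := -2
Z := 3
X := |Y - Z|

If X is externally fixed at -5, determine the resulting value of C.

7

The intervention breaks the incoming arrows to X: X := |Y - Z| no longer applies, and X = -5.
D = max(Y, Z) - 3  [with Y=-2, Z=3]  = 0
C = -2·X + 2·D - Z  [with X=-5, D=0, Z=3]  = 7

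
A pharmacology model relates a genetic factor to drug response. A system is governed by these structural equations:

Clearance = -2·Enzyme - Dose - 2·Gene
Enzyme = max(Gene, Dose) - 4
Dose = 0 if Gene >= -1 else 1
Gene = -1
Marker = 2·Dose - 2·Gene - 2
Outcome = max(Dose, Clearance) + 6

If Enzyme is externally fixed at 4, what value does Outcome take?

6

The intervention breaks the incoming arrows to Enzyme: Enzyme = max(Gene, Dose) - 4 no longer applies, and Enzyme = 4.
Dose = 0 if Gene >= -1 else 1  [with Gene=-1]  = 0
Clearance = -2·Enzyme - Dose - 2·Gene  [with Enzyme=4, Dose=0, Gene=-1]  = -6
Outcome = max(Dose, Clearance) + 6  [with Dose=0, Clearance=-6]  = 6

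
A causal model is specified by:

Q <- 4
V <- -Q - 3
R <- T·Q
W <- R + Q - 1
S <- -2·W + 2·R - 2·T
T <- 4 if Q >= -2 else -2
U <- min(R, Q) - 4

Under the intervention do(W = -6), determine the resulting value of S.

The intervention breaks the incoming arrows to W: W <- R + Q - 1 no longer applies, and W = -6.
T = 4 if Q >= -2 else -2  [with Q=4]  = 4
R = T·Q  [with T=4, Q=4]  = 16
S = -2·W + 2·R - 2·T  [with W=-6, R=16, T=4]  = 36

36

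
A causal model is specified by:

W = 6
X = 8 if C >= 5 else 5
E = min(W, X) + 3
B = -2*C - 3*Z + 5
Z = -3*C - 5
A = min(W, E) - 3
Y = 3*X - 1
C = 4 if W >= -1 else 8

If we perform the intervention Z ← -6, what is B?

15

The intervention breaks the incoming arrows to Z: Z = -3*C - 5 no longer applies, and Z = -6.
C = 4 if W >= -1 else 8  [with W=6]  = 4
B = -2*C - 3*Z + 5  [with C=4, Z=-6]  = 15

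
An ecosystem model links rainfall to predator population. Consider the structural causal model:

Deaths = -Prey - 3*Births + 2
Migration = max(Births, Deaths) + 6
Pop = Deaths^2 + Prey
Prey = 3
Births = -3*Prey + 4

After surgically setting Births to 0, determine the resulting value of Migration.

Under do(Births=0), the mechanism Births = -3*Prey + 4 is discarded; Births is fixed at 0.
Deaths = -Prey - 3*Births + 2  [with Prey=3, Births=0]  = -1
Migration = max(Births, Deaths) + 6  [with Births=0, Deaths=-1]  = 6

6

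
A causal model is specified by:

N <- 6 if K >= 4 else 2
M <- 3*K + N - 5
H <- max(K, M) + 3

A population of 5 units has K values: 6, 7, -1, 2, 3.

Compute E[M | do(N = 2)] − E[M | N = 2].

6.2

Every unit gets N=2 under the intervention. M values become 15, 18, -6, 3, 6; E[M|do(N=2)] = 7.2.
Observing N=2 restricts to units where N's equation naturally yields 2: K ∈ {-1, 2, 3}. In that subpopulation M = -6, 3, 6, mean 1.
Difference = 7.2 − 1 = 6.2.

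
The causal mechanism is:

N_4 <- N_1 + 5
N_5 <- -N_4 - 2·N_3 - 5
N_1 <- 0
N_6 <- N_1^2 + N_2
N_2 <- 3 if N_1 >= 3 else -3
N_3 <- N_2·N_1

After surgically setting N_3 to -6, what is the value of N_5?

2

do(N_3=-6) replaces the equation N_3 <- N_2·N_1 with the constant N_3 = -6.
N_4 = N_1 + 5  [with N_1=0]  = 5
N_5 = -N_4 - 2·N_3 - 5  [with N_4=5, N_3=-6]  = 2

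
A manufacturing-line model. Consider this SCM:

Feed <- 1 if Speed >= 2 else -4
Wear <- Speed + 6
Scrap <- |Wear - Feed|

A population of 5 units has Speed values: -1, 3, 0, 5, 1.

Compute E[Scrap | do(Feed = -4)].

do(Feed=-4) breaks Feed's dependence on Speed. With Feed=-4 fixed, Scrap across the units is 9, 13, 10, 15, 11, mean 11.6.

11.6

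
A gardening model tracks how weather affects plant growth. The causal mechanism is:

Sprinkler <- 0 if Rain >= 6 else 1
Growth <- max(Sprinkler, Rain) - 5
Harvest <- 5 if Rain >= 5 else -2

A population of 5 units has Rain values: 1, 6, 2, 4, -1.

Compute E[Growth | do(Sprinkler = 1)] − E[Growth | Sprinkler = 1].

The intervention sets Sprinkler=1 in all 5 units regardless of Rain. Recomputing Growth per unit gives -4, 1, -3, -1, -4; average -2.2.
Observing Sprinkler=1 restricts to units where Sprinkler's equation naturally yields 1: Rain ∈ {1, 2, 4, -1}. In that subpopulation Growth = -4, -3, -1, -4, mean -3.
Difference = -2.2 − (-3) = 0.8.

0.8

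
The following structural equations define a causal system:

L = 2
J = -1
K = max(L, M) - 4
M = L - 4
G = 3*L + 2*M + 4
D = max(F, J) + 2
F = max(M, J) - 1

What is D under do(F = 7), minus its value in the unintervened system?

Under do(F=7), the mechanism F = max(M, J) - 1 is discarded; F is fixed at 7.
D = max(F, J) + 2  [with F=7, J=-1]  = 9
Without intervention: M = L - 4  [with L=2]  = -2; F = max(M, J) - 1  [with M=-2, J=-1]  = -2; D = max(F, J) + 2  [with F=-2, J=-1]  = 1.
Change = 9 − 1 = 8.

8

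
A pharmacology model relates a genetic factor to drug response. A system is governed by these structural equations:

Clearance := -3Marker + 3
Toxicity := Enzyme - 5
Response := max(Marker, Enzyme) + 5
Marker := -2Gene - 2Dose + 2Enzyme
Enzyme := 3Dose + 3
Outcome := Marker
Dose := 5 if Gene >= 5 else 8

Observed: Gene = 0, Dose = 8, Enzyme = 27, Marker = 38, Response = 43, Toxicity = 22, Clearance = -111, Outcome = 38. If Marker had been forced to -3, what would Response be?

32

Intervening sets Marker = -3 and removes its equation (Marker := -2Gene - 2Dose + 2Enzyme).
Dose = 5 if Gene >= 5 else 8  [with Gene=0]  = 8
Enzyme = 3Dose + 3  [with Dose=8]  = 27
Response = max(Marker, Enzyme) + 5  [with Marker=-3, Enzyme=27]  = 32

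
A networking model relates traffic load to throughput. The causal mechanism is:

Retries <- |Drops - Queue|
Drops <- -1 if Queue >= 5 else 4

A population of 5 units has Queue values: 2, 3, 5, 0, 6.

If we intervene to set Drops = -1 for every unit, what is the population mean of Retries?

4.2

Under do(Drops=-1), Drops's equation is replaced by Drops=-1 for every unit. Per-unit Retries: 3, 4, 6, 1, 7. Mean = 4.2.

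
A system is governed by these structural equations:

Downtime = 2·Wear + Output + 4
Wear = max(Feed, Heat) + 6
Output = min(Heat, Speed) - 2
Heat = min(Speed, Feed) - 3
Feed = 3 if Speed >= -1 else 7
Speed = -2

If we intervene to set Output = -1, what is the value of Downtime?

29

The intervention breaks the incoming arrows to Output: Output = min(Heat, Speed) - 2 no longer applies, and Output = -1.
Feed = 3 if Speed >= -1 else 7  [with Speed=-2]  = 7
Heat = min(Speed, Feed) - 3  [with Speed=-2, Feed=7]  = -5
Wear = max(Feed, Heat) + 6  [with Feed=7, Heat=-5]  = 13
Downtime = 2·Wear + Output + 4  [with Wear=13, Output=-1]  = 29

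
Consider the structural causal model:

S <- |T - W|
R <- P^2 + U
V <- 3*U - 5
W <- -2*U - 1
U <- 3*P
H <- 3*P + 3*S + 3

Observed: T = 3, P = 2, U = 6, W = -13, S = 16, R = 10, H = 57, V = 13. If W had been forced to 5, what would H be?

The intervention breaks the incoming arrows to W: W <- -2*U - 1 no longer applies, and W = 5.
S = |T - W|  [with T=3, W=5]  = 2
H = 3*P + 3*S + 3  [with P=2, S=2]  = 15

15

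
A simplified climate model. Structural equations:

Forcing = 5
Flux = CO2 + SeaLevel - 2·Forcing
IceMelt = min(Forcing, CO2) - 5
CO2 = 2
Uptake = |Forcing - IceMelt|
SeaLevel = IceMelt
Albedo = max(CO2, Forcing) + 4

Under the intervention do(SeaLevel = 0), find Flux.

-8

The intervention breaks the incoming arrows to SeaLevel: SeaLevel = IceMelt no longer applies, and SeaLevel = 0.
Flux = CO2 + SeaLevel - 2·Forcing  [with CO2=2, SeaLevel=0, Forcing=5]  = -8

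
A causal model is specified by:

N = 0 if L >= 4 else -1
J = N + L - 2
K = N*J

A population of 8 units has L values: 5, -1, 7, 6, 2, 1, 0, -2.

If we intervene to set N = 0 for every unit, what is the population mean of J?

do(N=0) breaks N's dependence on L. With N=0 fixed, J across the units is 3, -3, 5, 4, 0, -1, -2, -4, mean 0.25.

0.25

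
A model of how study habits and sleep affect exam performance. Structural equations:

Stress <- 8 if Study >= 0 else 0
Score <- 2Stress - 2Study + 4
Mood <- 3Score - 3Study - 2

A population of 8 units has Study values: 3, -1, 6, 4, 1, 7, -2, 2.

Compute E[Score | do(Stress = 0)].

-1

Under do(Stress=0), Stress's equation is replaced by Stress=0 for every unit. Per-unit Score: -2, 6, -8, -4, 2, -10, 8, 0. Mean = -1.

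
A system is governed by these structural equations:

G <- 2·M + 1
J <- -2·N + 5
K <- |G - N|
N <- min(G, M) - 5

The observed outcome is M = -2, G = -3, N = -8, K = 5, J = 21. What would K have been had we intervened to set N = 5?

8

The intervention breaks the incoming arrows to N: N <- min(G, M) - 5 no longer applies, and N = 5.
G = 2·M + 1  [with M=-2]  = -3
K = |G - N|  [with G=-3, N=5]  = 8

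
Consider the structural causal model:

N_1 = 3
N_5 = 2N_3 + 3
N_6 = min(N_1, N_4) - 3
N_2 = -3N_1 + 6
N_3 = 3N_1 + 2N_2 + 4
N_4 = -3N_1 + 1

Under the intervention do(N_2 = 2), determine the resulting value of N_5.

37

do(N_2=2) replaces the equation N_2 = -3N_1 + 6 with the constant N_2 = 2.
N_3 = 3N_1 + 2N_2 + 4  [with N_1=3, N_2=2]  = 17
N_5 = 2N_3 + 3  [with N_3=17]  = 37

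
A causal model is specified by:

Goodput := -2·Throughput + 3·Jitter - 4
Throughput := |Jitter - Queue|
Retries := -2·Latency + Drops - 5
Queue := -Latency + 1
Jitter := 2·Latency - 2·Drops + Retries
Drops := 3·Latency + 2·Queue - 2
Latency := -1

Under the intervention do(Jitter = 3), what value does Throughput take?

1

The intervention breaks the incoming arrows to Jitter: Jitter := 2·Latency - 2·Drops + Retries no longer applies, and Jitter = 3.
Queue = -Latency + 1  [with Latency=-1]  = 2
Throughput = |Jitter - Queue|  [with Jitter=3, Queue=2]  = 1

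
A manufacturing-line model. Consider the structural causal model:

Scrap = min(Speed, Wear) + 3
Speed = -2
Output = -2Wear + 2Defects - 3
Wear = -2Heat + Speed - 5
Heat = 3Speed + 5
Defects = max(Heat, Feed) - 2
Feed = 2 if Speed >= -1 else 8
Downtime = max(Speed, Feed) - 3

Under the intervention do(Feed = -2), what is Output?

1

Under do(Feed=-2), the mechanism Feed = 2 if Speed >= -1 else 8 is discarded; Feed is fixed at -2.
Heat = 3Speed + 5  [with Speed=-2]  = -1
Wear = -2Heat + Speed - 5  [with Heat=-1, Speed=-2]  = -5
Defects = max(Heat, Feed) - 2  [with Heat=-1, Feed=-2]  = -3
Output = -2Wear + 2Defects - 3  [with Wear=-5, Defects=-3]  = 1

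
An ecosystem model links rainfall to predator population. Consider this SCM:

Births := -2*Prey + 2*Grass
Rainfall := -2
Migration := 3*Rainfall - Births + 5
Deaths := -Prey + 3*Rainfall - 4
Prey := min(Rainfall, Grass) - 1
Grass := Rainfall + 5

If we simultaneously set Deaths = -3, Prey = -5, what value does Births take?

16

Under do(Deaths = -3, Prey = -5), each intervened variable's structural equation is replaced by its fixed value.
Grass = Rainfall + 5  [with Rainfall=-2]  = 3
Births = -2*Prey + 2*Grass  [with Prey=-5, Grass=3]  = 16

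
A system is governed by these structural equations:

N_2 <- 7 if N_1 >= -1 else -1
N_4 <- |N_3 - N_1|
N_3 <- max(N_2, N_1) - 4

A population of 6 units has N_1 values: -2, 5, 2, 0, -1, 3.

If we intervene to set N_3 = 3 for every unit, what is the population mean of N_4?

2.5

The intervention sets N_3=3 in all 6 units regardless of N_1. Recomputing N_4 per unit gives 5, 2, 1, 3, 4, 0; average 2.5.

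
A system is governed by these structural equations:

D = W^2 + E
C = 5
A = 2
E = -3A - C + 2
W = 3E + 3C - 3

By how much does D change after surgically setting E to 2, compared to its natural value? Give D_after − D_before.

110

do(E=2) replaces the equation E = -3A - C + 2 with the constant E = 2.
W = 3E + 3C - 3  [with E=2, C=5]  = 18
D = W^2 + E  [with W=18, E=2]  = 326
Without intervention: E = -3A - C + 2  [with A=2, C=5]  = -9; W = 3E + 3C - 3  [with E=-9, C=5]  = -15; D = W^2 + E  [with W=-15, E=-9]  = 216.
Change = 326 − 216 = 110.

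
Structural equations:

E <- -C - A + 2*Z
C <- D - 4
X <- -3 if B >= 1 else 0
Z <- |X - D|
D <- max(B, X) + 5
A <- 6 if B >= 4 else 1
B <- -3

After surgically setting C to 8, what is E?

1

The intervention breaks the incoming arrows to C: C <- D - 4 no longer applies, and C = 8.
X = -3 if B >= 1 else 0  [with B=-3]  = 0
D = max(B, X) + 5  [with B=-3, X=0]  = 5
A = 6 if B >= 4 else 1  [with B=-3]  = 1
Z = |X - D|  [with X=0, D=5]  = 5
E = -C - A + 2*Z  [with C=8, A=1, Z=5]  = 1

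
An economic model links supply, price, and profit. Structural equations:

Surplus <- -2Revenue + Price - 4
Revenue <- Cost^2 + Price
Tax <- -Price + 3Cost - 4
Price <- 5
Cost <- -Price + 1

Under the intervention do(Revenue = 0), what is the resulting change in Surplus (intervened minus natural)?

do(Revenue=0) replaces the equation Revenue <- Cost^2 + Price with the constant Revenue = 0.
Surplus = -2Revenue + Price - 4  [with Revenue=0, Price=5]  = 1
Without intervention: Cost = -Price + 1  [with Price=5]  = -4; Revenue = Cost^2 + Price  [with Cost=-4, Price=5]  = 21; Surplus = -2Revenue + Price - 4  [with Revenue=21, Price=5]  = -41.
Change = 1 − (-41) = 42.

42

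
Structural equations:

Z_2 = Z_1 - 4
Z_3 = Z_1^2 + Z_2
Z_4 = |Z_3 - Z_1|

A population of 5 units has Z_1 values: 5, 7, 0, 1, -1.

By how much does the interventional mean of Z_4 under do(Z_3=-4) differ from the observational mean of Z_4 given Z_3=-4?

do(Z_3=-4) breaks Z_3's dependence on Z_1. With Z_3=-4 fixed, Z_4 across the units is 9, 11, 4, 5, 3, mean 6.4.
E[Z_4|Z_3=-4] averages over only the 2 units with Z_3=-4 (Z_1 = 0, -1): Z_4 = 4, 3, mean 3.5.
Difference = 6.4 − 3.5 = 2.9.

2.9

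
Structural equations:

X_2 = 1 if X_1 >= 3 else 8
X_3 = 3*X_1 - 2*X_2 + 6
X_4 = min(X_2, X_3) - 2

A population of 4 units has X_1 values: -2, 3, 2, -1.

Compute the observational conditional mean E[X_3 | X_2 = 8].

Observing X_2=8 restricts to units where X_2's equation naturally yields 8: X_1 ∈ {-2, 2, -1}. In that subpopulation X_3 = -16, -4, -13, mean -11.

-11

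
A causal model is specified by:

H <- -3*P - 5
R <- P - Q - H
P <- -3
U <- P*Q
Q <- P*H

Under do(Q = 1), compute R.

The intervention breaks the incoming arrows to Q: Q <- P*H no longer applies, and Q = 1.
H = -3*P - 5  [with P=-3]  = 4
R = P - Q - H  [with P=-3, Q=1, H=4]  = -8

-8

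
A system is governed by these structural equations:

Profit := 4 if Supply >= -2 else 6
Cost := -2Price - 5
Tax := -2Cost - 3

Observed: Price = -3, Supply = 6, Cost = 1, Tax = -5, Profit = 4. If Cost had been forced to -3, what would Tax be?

3

The intervention breaks the incoming arrows to Cost: Cost := -2Price - 5 no longer applies, and Cost = -3.
Tax = -2Cost - 3  [with Cost=-3]  = 3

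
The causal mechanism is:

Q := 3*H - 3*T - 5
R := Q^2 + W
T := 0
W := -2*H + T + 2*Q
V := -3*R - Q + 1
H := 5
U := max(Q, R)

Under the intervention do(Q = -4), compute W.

-18

The intervention breaks the incoming arrows to Q: Q := 3*H - 3*T - 5 no longer applies, and Q = -4.
W = -2*H + T + 2*Q  [with H=5, T=0, Q=-4]  = -18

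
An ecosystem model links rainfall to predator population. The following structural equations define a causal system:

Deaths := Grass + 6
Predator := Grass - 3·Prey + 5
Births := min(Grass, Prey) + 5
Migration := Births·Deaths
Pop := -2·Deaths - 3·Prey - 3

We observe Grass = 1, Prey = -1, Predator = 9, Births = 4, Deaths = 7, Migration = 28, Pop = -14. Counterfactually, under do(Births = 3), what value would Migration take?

Under do(Births=3), the mechanism Births := min(Grass, Prey) + 5 is discarded; Births is fixed at 3.
Deaths = Grass + 6  [with Grass=1]  = 7
Migration = Births·Deaths  [with Births=3, Deaths=7]  = 21

21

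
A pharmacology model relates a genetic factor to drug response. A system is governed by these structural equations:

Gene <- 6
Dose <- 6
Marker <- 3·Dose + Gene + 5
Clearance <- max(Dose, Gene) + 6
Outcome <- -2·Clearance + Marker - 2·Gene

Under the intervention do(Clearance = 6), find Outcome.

5

Intervening sets Clearance = 6 and removes its equation (Clearance <- max(Dose, Gene) + 6).
Marker = 3·Dose + Gene + 5  [with Dose=6, Gene=6]  = 29
Outcome = -2·Clearance + Marker - 2·Gene  [with Clearance=6, Marker=29, Gene=6]  = 5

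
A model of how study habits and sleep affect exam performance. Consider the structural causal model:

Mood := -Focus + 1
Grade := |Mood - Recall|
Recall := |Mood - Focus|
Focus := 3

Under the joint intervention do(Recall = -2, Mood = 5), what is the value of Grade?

7

The joint intervention fixes Recall = -2, Mood = 5, removing each variable's own equation.
Grade = |Mood - Recall|  [with Mood=5, Recall=-2]  = 7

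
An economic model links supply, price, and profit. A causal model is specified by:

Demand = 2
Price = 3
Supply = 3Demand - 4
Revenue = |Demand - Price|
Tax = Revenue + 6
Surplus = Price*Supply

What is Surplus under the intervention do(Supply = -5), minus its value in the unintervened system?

The intervention breaks the incoming arrows to Supply: Supply = 3Demand - 4 no longer applies, and Supply = -5.
Surplus = Price*Supply  [with Price=3, Supply=-5]  = -15
Without intervention: Supply = 3Demand - 4  [with Demand=2]  = 2; Surplus = Price*Supply  [with Price=3, Supply=2]  = 6.
Change = -15 − 6 = -21.

-21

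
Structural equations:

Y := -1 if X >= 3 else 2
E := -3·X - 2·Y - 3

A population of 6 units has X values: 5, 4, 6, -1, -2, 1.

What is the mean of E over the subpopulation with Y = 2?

-5

Observing Y=2 restricts to units where Y's equation naturally yields 2: X ∈ {-1, -2, 1}. In that subpopulation E = -4, -1, -10, mean -5.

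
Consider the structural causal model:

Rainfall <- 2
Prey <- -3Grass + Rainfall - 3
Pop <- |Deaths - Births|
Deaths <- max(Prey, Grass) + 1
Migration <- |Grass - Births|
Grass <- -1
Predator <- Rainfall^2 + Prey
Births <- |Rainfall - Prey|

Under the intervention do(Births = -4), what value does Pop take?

do(Births=-4) replaces the equation Births <- |Rainfall - Prey| with the constant Births = -4.
Prey = -3Grass + Rainfall - 3  [with Grass=-1, Rainfall=2]  = 2
Deaths = max(Prey, Grass) + 1  [with Prey=2, Grass=-1]  = 3
Pop = |Deaths - Births|  [with Deaths=3, Births=-4]  = 7

7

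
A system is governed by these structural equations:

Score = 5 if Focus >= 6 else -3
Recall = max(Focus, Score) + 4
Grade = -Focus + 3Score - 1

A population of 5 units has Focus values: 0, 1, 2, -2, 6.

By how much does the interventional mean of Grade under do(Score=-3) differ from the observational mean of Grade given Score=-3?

do(Score=-3) breaks Score's dependence on Focus. With Score=-3 fixed, Grade across the units is -10, -11, -12, -8, -16, mean -11.4.
Conditioning on Score=-3 selects the 4 unit(s) with Focus ∈ {0, 1, 2, -2}. Their Grade values: -10, -11, -12, -8. Mean = -10.25.
Difference = -11.4 − (-10.25) = -1.15.

-1.15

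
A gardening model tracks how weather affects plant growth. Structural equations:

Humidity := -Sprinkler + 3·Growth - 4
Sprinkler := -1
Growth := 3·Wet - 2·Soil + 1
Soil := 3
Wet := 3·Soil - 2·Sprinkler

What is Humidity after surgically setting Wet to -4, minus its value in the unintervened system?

do(Wet=-4) replaces the equation Wet := 3·Soil - 2·Sprinkler with the constant Wet = -4.
Growth = 3·Wet - 2·Soil + 1  [with Wet=-4, Soil=3]  = -17
Humidity = -Sprinkler + 3·Growth - 4  [with Sprinkler=-1, Growth=-17]  = -54
Without intervention: Wet = 3·Soil - 2·Sprinkler  [with Soil=3, Sprinkler=-1]  = 11; Growth = 3·Wet - 2·Soil + 1  [with Wet=11, Soil=3]  = 28; Humidity = -Sprinkler + 3·Growth - 4  [with Sprinkler=-1, Growth=28]  = 81.
Change = -54 − 81 = -135.

-135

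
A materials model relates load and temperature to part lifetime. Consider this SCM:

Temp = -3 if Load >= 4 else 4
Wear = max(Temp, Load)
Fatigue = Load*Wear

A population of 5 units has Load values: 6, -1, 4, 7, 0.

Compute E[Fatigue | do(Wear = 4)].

12.8

Under do(Wear=4), Wear's equation is replaced by Wear=4 for every unit. Per-unit Fatigue: 24, -4, 16, 28, 0. Mean = 12.8.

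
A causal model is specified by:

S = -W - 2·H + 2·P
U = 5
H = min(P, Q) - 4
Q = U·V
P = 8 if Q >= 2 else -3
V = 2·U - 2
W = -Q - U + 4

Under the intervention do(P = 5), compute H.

Under do(P=5), the mechanism P = 8 if Q >= 2 else -3 is discarded; P is fixed at 5.
V = 2·U - 2  [with U=5]  = 8
Q = U·V  [with U=5, V=8]  = 40
H = min(P, Q) - 4  [with P=5, Q=40]  = 1

1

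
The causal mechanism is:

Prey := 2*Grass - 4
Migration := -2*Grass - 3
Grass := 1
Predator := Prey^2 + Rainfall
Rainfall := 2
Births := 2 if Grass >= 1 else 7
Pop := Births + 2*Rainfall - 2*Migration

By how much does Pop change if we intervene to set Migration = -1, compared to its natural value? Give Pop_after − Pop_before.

-8

Intervening sets Migration = -1 and removes its equation (Migration := -2*Grass - 3).
Births = 2 if Grass >= 1 else 7  [with Grass=1]  = 2
Pop = Births + 2*Rainfall - 2*Migration  [with Births=2, Rainfall=2, Migration=-1]  = 8
Without intervention: Births = 2 if Grass >= 1 else 7  [with Grass=1]  = 2; Migration = -2*Grass - 3  [with Grass=1]  = -5; Pop = Births + 2*Rainfall - 2*Migration  [with Births=2, Rainfall=2, Migration=-5]  = 16.
Change = 8 − 16 = -8.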